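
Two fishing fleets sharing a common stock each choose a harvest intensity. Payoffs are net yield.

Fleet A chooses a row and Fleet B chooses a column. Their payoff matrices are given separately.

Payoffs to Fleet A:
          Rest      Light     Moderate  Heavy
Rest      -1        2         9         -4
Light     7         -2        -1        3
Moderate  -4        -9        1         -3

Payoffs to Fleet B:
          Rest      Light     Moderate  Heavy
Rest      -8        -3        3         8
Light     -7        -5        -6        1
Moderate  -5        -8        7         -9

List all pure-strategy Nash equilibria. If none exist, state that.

For each strategy profile, look for a profitable unilateral deviation.
(Rest, Rest): Fleet A can switch to Light (-1 → 7). Not NE.
(Rest, Light): Fleet B can switch to Moderate (-3 → 3). Not NE.
(Rest, Moderate): Fleet B can switch to Heavy (3 → 8). Not NE.
(Rest, Heavy): Fleet A can switch to Light (-4 → 3). Not NE.
(Light, Rest): Fleet B can switch to Light (-7 → -5). Not NE.
(Light, Light): Fleet A can switch to Rest (-2 → 2). Not NE.
(Light, Moderate): Fleet A can switch to Rest (-1 → 9). Not NE.
(Light, Heavy): Fleet A gets 3, best alternative -3; Fleet B gets 1, best alternative -5. No profitable deviation — NE.
(Moderate, Rest): Fleet A can switch to Rest (-4 → -1). Not NE.
(Moderate, Light): Fleet A can switch to Rest (-9 → 2). Not NE.
(Moderate, Moderate): Fleet A can switch to Rest (1 → 9). Not NE.
(The remaining 1 profile has a profitable deviation by the same check.)

The unique pure-strategy Nash equilibrium is (Light, Heavy).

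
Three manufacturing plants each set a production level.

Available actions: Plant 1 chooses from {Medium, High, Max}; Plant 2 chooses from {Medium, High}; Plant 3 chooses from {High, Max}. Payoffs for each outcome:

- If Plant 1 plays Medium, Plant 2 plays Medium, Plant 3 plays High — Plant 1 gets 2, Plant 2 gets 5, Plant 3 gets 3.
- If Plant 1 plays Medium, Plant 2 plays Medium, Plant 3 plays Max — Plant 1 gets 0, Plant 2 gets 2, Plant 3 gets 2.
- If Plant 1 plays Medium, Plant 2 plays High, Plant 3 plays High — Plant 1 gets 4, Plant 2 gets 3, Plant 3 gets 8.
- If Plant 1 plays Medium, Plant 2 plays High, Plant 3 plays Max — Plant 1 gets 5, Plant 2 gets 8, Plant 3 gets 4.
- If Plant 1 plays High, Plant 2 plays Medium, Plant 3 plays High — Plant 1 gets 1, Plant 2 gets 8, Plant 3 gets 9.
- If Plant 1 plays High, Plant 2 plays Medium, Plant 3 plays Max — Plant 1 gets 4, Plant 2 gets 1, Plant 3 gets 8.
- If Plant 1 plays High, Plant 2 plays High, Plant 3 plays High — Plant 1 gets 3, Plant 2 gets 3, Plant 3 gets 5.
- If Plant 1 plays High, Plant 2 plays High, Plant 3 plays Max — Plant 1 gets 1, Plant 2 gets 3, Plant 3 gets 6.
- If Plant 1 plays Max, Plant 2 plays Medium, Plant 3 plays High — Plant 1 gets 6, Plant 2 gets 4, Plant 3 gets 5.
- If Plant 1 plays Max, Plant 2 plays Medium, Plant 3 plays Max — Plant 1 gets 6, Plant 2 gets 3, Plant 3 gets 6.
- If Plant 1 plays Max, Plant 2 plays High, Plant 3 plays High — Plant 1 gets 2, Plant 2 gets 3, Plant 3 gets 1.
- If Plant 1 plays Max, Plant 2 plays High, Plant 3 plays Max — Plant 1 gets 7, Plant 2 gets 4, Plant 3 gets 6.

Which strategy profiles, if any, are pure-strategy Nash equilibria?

The unique pure-strategy Nash equilibrium is (Max, High, Max).

Plant 1 against (Medium, High): payoffs 2, 1, 6 → best response Max.
Plant 1 against (Medium, Max): payoffs 0, 4, 6 → best response Max.
Plant 1 against (High, High): payoffs 4, 3, 2 → best response Medium.
Plant 1 against (High, Max): payoffs 5, 1, 7 → best response Max.
Plant 2 against (Medium, High): payoffs 5, 3 → best response Medium.
Plant 2 against (Medium, Max): payoffs 2, 8 → best response High.
Plant 2 against (High, High): payoffs 8, 3 → best response Medium.
Plant 2 against (High, Max): payoffs 1, 3 → best response High.
Plant 2 against (Max, High): payoffs 4, 3 → best response Medium.
Plant 2 against (Max, Max): payoffs 3, 4 → best response High.
Plant 3 against (Medium, Medium): payoffs 3, 2 → best response High.
Plant 3 against (Medium, High): payoffs 8, 4 → best response High.
Plant 3 against (High, Medium): payoffs 9, 8 → best response High.
Plant 3 against (High, High): payoffs 5, 6 → best response Max.
Plant 3 against (Max, Medium): payoffs 5, 6 → best response Max.
Plant 3 against (Max, High): payoffs 1, 6 → best response Max.
Mutual best responses: (Max, High, Max).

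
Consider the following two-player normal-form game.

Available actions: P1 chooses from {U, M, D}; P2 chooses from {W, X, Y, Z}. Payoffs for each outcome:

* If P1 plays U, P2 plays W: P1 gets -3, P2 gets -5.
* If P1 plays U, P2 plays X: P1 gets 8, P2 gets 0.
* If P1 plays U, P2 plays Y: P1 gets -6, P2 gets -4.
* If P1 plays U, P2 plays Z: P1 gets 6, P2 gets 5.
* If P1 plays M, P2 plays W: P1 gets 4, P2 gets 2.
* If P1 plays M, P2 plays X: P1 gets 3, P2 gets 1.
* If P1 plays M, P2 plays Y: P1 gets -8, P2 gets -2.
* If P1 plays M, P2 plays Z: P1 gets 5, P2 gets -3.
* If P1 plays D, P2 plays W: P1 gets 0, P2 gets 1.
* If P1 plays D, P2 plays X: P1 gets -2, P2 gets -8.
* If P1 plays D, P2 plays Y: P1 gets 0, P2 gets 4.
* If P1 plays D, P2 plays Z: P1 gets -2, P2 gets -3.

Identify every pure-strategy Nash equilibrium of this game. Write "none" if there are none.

Pure-strategy Nash equilibria: (U, Z); (M, W); (D, Y)

P1 against W: payoffs -3, 4, 0 → best response M.
P1 against X: payoffs 8, 3, -2 → best response U.
P1 against Y: payoffs -6, -8, 0 → best response D.
P1 against Z: payoffs 6, 5, -2 → best response U.
P2 against U: payoffs -5, 0, -4, 5 → best response Z.
P2 against M: payoffs 2, 1, -2, -3 → best response W.
P2 against D: payoffs 1, -8, 4, -3 → best response Y.
Mutual best responses: (U, Z); (M, W); (D, Y).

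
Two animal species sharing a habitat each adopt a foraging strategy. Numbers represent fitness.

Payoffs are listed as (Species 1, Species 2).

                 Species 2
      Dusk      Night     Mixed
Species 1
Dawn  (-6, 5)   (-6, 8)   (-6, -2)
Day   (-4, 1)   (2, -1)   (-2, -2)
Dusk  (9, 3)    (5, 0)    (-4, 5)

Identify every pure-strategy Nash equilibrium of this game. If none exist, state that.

Species 1 against Dusk: payoffs -6, -4, 9 → best response Dusk.
Species 1 against Night: payoffs -6, 2, 5 → best response Dusk.
Species 1 against Mixed: payoffs -6, -2, -4 → best response Day.
Species 2 against Dawn: payoffs 5, 8, -2 → best response Night.
Species 2 against Day: payoffs 1, -1, -2 → best response Dusk.
Species 2 against Dusk: payoffs 3, 0, 5 → best response Mixed.
No profile is a mutual best response for all players.

none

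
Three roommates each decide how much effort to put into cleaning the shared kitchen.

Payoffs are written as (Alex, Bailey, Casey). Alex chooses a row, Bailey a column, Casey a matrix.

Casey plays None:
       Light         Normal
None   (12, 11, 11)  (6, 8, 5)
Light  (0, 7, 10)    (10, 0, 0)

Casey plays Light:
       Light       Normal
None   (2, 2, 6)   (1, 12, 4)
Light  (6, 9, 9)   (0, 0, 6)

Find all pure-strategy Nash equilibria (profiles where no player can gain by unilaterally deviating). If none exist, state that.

Pure NE: (None, Light, None)

Alex against (Light, None): payoffs 12, 0 → best response None.
Alex against (Light, Light): payoffs 2, 6 → best response Light.
Alex against (Normal, None): payoffs 6, 10 → best response Light.
Alex against (Normal, Light): payoffs 1, 0 → best response None.
Bailey against (None, None): payoffs 11, 8 → best response Light.
Bailey against (None, Light): payoffs 2, 12 → best response Normal.
Bailey against (Light, None): payoffs 7, 0 → best response Light.
Bailey against (Light, Light): payoffs 9, 0 → best response Light.
Casey against (None, Light): payoffs 11, 6 → best response None.
Casey against (None, Normal): payoffs 5, 4 → best response None.
Casey against (Light, Light): payoffs 10, 9 → best response None.
Casey against (Light, Normal): payoffs 0, 6 → best response Light.
Mutual best responses: (None, Light, None).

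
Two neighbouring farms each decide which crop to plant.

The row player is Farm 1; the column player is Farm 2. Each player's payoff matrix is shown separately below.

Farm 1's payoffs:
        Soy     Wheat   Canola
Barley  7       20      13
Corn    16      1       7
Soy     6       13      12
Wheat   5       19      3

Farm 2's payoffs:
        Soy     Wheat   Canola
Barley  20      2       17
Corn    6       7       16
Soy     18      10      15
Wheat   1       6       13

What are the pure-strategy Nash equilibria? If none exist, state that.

No pure-strategy Nash equilibrium.

Farm 1 against Soy: payoffs 7, 16, 6, 5 → best response Corn.
Farm 1 against Wheat: payoffs 20, 1, 13, 19 → best response Barley.
Farm 1 against Canola: payoffs 13, 7, 12, 3 → best response Barley.
Farm 2 against Barley: payoffs 20, 2, 17 → best response Soy.
Farm 2 against Corn: payoffs 6, 7, 16 → best response Canola.
Farm 2 against Soy: payoffs 18, 10, 15 → best response Soy.
Farm 2 against Wheat: payoffs 1, 6, 13 → best response Canola.
No profile is a mutual best response for all players.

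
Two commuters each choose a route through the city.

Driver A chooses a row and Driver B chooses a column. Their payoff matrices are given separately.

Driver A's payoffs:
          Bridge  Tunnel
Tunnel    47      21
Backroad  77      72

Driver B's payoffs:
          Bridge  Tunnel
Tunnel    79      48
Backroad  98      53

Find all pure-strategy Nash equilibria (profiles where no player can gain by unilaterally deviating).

Driver A against Bridge: payoffs 47, 77 → best response Backroad.
Driver A against Tunnel: payoffs 21, 72 → best response Backroad.
Driver B against Tunnel: payoffs 79, 48 → best response Bridge.
Driver B against Backroad: payoffs 98, 53 → best response Bridge.
Mutual best responses: (Backroad, Bridge).

The unique pure-strategy Nash equilibrium is (Backroad, Bridge).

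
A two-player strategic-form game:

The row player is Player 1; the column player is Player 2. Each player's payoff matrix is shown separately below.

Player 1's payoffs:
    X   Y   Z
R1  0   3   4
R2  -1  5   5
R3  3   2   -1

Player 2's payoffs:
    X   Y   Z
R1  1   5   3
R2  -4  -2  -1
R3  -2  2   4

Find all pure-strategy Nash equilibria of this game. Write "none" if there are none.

Player 1 against X: payoffs 0, -1, 3 → best response R3.
Player 1 against Y: payoffs 3, 5, 2 → best response R2.
Player 1 against Z: payoffs 4, 5, -1 → best response R2.
Player 2 against R1: payoffs 1, 5, 3 → best response Y.
Player 2 against R2: payoffs -4, -2, -1 → best response Z.
Player 2 against R3: payoffs -2, 2, 4 → best response Z.
Mutual best responses: (R2, Z).

Pure NE: (R2, Z)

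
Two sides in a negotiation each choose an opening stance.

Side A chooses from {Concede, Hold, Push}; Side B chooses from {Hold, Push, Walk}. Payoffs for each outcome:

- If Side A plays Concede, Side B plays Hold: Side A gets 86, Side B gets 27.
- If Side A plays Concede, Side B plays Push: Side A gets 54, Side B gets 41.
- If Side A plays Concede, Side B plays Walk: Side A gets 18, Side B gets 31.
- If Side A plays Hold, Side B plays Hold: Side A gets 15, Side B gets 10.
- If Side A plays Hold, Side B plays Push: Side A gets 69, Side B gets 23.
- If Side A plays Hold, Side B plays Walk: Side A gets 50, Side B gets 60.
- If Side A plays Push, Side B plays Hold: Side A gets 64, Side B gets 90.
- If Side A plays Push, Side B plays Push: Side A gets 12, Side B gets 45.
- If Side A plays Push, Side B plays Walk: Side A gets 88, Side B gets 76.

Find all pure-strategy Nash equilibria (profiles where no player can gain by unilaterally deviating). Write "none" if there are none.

This game has no pure Nash equilibrium.

(Concede, Hold): Side B can switch to Push (27 → 41). Not NE.
(Concede, Push): Side A can switch to Hold (54 → 69). Not NE.
(Concede, Walk): Side A can switch to Hold (18 → 50). Not NE.
(Hold, Hold): Side A can switch to Concede (15 → 86). Not NE.
(Hold, Push): Side B can switch to Walk (23 → 60). Not NE.
(Hold, Walk): Side A can switch to Push (50 → 88). Not NE.
(Push, Hold): Side A can switch to Concede (64 → 86). Not NE.
(Push, Push): Side A can switch to Concede (12 → 54). Not NE.
(Push, Walk): Side B can switch to Hold (76 → 90). Not NE.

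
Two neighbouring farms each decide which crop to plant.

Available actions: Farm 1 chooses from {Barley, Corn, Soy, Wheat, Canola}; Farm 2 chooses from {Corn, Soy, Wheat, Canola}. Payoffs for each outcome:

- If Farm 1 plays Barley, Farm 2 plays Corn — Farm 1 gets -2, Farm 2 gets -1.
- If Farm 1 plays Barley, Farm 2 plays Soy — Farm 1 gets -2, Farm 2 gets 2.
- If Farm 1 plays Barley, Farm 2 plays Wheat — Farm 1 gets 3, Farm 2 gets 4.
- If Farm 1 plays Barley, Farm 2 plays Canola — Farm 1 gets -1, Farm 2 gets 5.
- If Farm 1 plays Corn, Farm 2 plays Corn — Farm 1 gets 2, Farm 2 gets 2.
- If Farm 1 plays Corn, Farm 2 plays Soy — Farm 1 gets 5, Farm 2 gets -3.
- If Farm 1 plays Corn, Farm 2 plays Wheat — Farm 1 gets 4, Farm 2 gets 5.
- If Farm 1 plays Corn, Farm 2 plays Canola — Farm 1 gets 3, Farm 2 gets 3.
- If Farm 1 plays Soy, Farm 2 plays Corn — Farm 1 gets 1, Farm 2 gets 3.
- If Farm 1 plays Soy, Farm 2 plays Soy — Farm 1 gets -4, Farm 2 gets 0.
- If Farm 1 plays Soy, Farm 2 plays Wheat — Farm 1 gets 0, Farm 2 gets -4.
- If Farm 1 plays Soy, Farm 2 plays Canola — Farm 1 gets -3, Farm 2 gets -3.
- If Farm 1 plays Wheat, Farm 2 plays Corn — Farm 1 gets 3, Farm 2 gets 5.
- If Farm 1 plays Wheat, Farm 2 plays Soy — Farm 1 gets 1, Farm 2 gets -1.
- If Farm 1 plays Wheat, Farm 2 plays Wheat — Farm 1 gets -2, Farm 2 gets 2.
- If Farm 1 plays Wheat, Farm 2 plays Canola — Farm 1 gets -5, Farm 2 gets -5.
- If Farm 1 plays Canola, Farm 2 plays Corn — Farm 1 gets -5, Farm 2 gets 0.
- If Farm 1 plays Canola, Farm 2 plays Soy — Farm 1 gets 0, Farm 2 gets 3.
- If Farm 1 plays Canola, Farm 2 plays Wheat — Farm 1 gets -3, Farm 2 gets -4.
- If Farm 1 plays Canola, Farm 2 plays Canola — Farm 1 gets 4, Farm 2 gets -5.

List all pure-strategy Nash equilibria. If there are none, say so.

Pure-strategy Nash equilibria: (Corn, Wheat) and (Wheat, Corn)

(Barley, Corn): Farm 1 can switch to Corn (-2 → 2). Not NE.
(Barley, Soy): Farm 1 can switch to Corn (-2 → 5). Not NE.
(Barley, Wheat): Farm 1 can switch to Corn (3 → 4). Not NE.
(Barley, Canola): Farm 1 can switch to Corn (-1 → 3). Not NE.
(Corn, Corn): Farm 1 can switch to Wheat (2 → 3). Not NE.
(Corn, Soy): Farm 2 can switch to Corn (-3 → 2). Not NE.
(Corn, Wheat): Farm 1 gets 4, best alternative 3; Farm 2 gets 5, best alternative 3. No profitable deviation — NE.
(Corn, Canola): Farm 1 can switch to Canola (3 → 4). Not NE.
(Soy, Corn): Farm 1 can switch to Corn (1 → 2). Not NE.
(Wheat, Corn): Farm 1 gets 3, best alternative 2; Farm 2 gets 5, best alternative 2. No profitable deviation — NE.
(The remaining 10 profiles each have a profitable deviation by the same check.)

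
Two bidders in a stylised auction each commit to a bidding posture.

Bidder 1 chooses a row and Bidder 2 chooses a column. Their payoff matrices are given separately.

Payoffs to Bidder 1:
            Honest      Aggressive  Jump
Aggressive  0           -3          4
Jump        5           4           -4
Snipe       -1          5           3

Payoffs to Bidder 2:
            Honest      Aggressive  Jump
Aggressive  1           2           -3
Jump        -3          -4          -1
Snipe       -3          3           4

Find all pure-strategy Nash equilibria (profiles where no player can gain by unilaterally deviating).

none

Bidder 1 against Honest: payoffs 0, 5, -1 → best response Jump.
Bidder 1 against Aggressive: payoffs -3, 4, 5 → best response Snipe.
Bidder 1 against Jump: payoffs 4, -4, 3 → best response Aggressive.
Bidder 2 against Aggressive: payoffs 1, 2, -3 → best response Aggressive.
Bidder 2 against Jump: payoffs -3, -4, -1 → best response Jump.
Bidder 2 against Snipe: payoffs -3, 3, 4 → best response Jump.
No profile is a mutual best response for all players.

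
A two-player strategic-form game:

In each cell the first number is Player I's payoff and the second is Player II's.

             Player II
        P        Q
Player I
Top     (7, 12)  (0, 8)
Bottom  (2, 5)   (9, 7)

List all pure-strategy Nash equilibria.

(Top, P): Player I gets 7, best alternative 2; Player II gets 12, best alternative 8. No profitable deviation — NE.
(Top, Q): Player I can switch to Bottom (0 → 9). Not NE.
(Bottom, P): Player I can switch to Top (2 → 7). Not NE.
(Bottom, Q): Player I gets 9, best alternative 0; Player II gets 7, best alternative 5. No profitable deviation — NE.

The pure Nash equilibria are (Top, P), (Bottom, Q).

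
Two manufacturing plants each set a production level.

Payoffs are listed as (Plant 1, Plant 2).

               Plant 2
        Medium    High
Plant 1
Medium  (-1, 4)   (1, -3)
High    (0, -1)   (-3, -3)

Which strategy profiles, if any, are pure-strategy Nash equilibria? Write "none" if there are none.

For each strategy profile, look for a profitable unilateral deviation.
(Medium, Medium): Plant 1 can switch to High (-1 → 0). Not NE.
(Medium, High): Plant 2 can switch to Medium (-3 → 4). Not NE.
(High, Medium): Plant 1 gets 0, best alternative -1; Plant 2 gets -1, best alternative -3. No profitable deviation — NE.
(High, High): Plant 1 can switch to Medium (-3 → 1). Not NE.

Pure NE: (High, Medium)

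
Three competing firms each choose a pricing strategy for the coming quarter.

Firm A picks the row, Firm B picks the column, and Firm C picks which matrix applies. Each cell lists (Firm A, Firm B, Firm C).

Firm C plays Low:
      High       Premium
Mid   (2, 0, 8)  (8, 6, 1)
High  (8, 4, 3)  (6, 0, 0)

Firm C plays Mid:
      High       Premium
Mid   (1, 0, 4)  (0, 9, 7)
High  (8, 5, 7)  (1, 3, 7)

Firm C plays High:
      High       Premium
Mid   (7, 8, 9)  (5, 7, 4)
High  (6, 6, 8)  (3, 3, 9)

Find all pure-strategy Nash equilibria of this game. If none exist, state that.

Pure NE: (Mid, High, High)

Firm A against (High, Low): payoffs 2, 8 → best response High.
Firm A against (High, Mid): payoffs 1, 8 → best response High.
Firm A against (High, High): payoffs 7, 6 → best response Mid.
Firm A against (Premium, Low): payoffs 8, 6 → best response Mid.
Firm A against (Premium, Mid): payoffs 0, 1 → best response High.
Firm A against (Premium, High): payoffs 5, 3 → best response Mid.
Firm B against (Mid, Low): payoffs 0, 6 → best response Premium.
Firm B against (Mid, Mid): payoffs 0, 9 → best response Premium.
Firm B against (Mid, High): payoffs 8, 7 → best response High.
Firm B against (High, Low): payoffs 4, 0 → best response High.
Firm B against (High, Mid): payoffs 5, 3 → best response High.
Firm B against (High, High): payoffs 6, 3 → best response High.
Firm C against (Mid, High): payoffs 8, 4, 9 → best response High.
Firm C against (Mid, Premium): payoffs 1, 7, 4 → best response Mid.
Firm C against (High, High): payoffs 3, 7, 8 → best response High.
Firm C against (High, Premium): payoffs 0, 7, 9 → best response High.
Mutual best responses: (Mid, High, High).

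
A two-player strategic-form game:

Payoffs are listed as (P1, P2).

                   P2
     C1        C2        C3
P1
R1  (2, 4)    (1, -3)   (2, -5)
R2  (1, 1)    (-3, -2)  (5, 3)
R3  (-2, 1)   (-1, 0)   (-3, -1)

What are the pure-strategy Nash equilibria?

(R1, C1) and (R2, C3)

P1 against C1: payoffs 2, 1, -2 → best response R1.
P1 against C2: payoffs 1, -3, -1 → best response R1.
P1 against C3: payoffs 2, 5, -3 → best response R2.
P2 against R1: payoffs 4, -3, -5 → best response C1.
P2 against R2: payoffs 1, -2, 3 → best response C3.
P2 against R3: payoffs 1, 0, -1 → best response C1.
Mutual best responses: (R1, C1); (R2, C3).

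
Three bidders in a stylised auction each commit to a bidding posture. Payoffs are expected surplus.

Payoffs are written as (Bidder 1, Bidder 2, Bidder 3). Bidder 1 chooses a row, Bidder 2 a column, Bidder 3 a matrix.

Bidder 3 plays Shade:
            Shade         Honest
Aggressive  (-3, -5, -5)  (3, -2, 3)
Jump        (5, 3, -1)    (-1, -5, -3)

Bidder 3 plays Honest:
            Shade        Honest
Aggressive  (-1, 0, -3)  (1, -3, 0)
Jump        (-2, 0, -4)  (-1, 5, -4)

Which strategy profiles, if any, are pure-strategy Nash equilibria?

(Aggressive, Shade, Shade): Bidder 1 can switch to Jump (-3 → 5). Not NE.
(Aggressive, Shade, Honest): Bidder 1 gets -1, best alternative -2; Bidder 2 gets 0, best alternative -3; Bidder 3 gets -3, best alternative -5. No profitable deviation — NE.
(Aggressive, Honest, Shade): Bidder 1 gets 3, best alternative -1; Bidder 2 gets -2, best alternative -5; Bidder 3 gets 3, best alternative 0. No profitable deviation — NE.
(Aggressive, Honest, Honest): Bidder 2 can switch to Shade (-3 → 0). Not NE.
(Jump, Shade, Shade): Bidder 1 gets 5, best alternative -3; Bidder 2 gets 3, best alternative -5; Bidder 3 gets -1, best alternative -4. No profitable deviation — NE.
(Jump, Shade, Honest): Bidder 1 can switch to Aggressive (-2 → -1). Not NE.
(Jump, Honest, Shade): Bidder 1 can switch to Aggressive (-1 → 3). Not NE.
(Jump, Honest, Honest): Bidder 1 can switch to Aggressive (-1 → 1). Not NE.

The pure Nash equilibria are (Aggressive, Shade, Honest); (Aggressive, Honest, Shade); (Jump, Shade, Shade).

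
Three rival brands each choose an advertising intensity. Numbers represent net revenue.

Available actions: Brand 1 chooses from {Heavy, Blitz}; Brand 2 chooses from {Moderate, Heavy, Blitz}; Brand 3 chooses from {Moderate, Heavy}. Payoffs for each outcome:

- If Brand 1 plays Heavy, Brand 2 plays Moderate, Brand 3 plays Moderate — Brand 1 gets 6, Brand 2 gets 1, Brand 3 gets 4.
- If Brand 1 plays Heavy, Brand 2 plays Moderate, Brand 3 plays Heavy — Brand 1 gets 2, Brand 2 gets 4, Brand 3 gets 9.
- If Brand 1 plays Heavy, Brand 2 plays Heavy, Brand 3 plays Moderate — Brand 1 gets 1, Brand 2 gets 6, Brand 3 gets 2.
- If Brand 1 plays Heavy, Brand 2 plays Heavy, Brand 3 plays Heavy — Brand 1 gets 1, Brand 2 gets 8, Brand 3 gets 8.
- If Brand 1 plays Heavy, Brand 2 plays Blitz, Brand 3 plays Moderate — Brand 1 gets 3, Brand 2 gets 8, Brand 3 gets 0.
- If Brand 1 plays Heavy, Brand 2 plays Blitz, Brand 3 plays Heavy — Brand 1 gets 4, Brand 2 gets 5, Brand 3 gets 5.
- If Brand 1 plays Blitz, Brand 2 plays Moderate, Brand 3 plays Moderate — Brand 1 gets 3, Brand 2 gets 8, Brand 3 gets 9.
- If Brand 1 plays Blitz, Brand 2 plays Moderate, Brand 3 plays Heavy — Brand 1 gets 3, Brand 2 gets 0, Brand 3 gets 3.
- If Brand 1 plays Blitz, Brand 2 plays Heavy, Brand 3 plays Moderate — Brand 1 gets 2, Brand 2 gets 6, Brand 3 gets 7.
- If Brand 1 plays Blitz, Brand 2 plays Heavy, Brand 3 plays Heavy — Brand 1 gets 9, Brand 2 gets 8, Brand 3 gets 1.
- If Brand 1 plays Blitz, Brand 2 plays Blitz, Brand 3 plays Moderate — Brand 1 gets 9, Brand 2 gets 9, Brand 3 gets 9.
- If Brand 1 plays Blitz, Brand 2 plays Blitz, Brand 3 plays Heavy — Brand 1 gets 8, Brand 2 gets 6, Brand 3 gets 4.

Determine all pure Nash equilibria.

Pure NE: (Blitz, Blitz, Moderate)

For each strategy profile, look for a profitable unilateral deviation.
(Heavy, Moderate, Moderate): Brand 2 can switch to Heavy (1 → 6). Not NE.
(Heavy, Moderate, Heavy): Brand 1 can switch to Blitz (2 → 3). Not NE.
(Heavy, Heavy, Moderate): Brand 1 can switch to Blitz (1 → 2). Not NE.
(Heavy, Heavy, Heavy): Brand 1 can switch to Blitz (1 → 9). Not NE.
(Heavy, Blitz, Moderate): Brand 1 can switch to Blitz (3 → 9). Not NE.
(Heavy, Blitz, Heavy): Brand 1 can switch to Blitz (4 → 8). Not NE.
(Blitz, Blitz, Moderate): Brand 1 gets 9, best alternative 3; Brand 2 gets 9, best alternative 8; Brand 3 gets 9, best alternative 4. No profitable deviation — NE.
(The remaining 5 profiles each have a profitable deviation by the same check.)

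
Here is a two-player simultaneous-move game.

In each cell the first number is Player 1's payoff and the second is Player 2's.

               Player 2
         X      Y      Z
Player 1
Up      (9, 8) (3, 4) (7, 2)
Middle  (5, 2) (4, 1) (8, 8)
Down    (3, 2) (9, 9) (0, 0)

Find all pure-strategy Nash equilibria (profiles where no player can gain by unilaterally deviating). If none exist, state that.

Pure-strategy Nash equilibria: (Up, X), (Middle, Z), (Down, Y)

For each player, find the best response to each opponent profile; mutual best responses are the pure NE.
Player 1 against X: payoffs 9, 5, 3 → best response Up.
Player 1 against Y: payoffs 3, 4, 9 → best response Down.
Player 1 against Z: payoffs 7, 8, 0 → best response Middle.
Player 2 against Up: payoffs 8, 4, 2 → best response X.
Player 2 against Middle: payoffs 2, 1, 8 → best response Z.
Player 2 against Down: payoffs 2, 9, 0 → best response Y.
Mutual best responses: (Up, X); (Middle, Z); (Down, Y).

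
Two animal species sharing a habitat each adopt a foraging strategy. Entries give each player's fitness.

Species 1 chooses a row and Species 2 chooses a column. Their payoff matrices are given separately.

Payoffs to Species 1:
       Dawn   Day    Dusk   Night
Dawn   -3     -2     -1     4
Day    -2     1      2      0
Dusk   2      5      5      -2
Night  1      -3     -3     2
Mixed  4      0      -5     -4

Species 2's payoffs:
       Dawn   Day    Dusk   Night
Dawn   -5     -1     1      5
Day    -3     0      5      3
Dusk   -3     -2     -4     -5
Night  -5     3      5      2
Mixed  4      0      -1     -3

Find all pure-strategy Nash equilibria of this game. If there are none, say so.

(Dawn, Night) and (Dusk, Day) and (Mixed, Dawn)

(Dawn, Dawn): Species 1 can switch to Day (-3 → -2). Not NE.
(Dawn, Day): Species 1 can switch to Day (-2 → 1). Not NE.
(Dawn, Dusk): Species 1 can switch to Day (-1 → 2). Not NE.
(Dawn, Night): Species 1 gets 4, best alternative 2; Species 2 gets 5, best alternative 1. No profitable deviation — NE.
(Day, Dawn): Species 1 can switch to Dusk (-2 → 2). Not NE.
(Day, Day): Species 1 can switch to Dusk (1 → 5). Not NE.
(Day, Dusk): Species 1 can switch to Dusk (2 → 5). Not NE.
(Day, Night): Species 1 can switch to Dawn (0 → 4). Not NE.
(Dusk, Dawn): Species 1 can switch to Mixed (2 → 4). Not NE.
(Dusk, Day): Species 1 gets 5, best alternative 1; Species 2 gets -2, best alternative -3. No profitable deviation — NE.
(Dusk, Dusk): Species 2 can switch to Dawn (-4 → -3). Not NE.
(Dusk, Night): Species 1 can switch to Dawn (-2 → 4). Not NE.
(Mixed, Dawn): Species 1 gets 4, best alternative 2; Species 2 gets 4, best alternative 0. No profitable deviation — NE.
(The remaining 7 profiles each have a profitable deviation by the same check.)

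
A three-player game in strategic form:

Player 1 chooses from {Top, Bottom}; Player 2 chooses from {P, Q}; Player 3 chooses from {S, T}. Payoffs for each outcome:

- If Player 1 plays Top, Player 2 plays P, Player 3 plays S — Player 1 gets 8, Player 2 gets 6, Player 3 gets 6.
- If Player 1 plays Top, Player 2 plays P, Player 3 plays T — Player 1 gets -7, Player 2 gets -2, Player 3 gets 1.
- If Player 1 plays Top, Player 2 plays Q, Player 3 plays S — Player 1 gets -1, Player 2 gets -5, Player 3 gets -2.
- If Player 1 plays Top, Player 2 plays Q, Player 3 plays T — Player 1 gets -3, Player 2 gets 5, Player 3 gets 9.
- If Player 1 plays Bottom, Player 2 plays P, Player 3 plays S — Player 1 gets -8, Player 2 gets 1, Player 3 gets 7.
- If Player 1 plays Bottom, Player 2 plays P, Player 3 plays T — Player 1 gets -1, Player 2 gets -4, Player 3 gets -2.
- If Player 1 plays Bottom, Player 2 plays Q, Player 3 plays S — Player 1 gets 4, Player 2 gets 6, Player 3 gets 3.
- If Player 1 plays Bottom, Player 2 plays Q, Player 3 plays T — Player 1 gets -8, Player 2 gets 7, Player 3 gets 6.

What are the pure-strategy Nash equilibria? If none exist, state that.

Player 1 against (P, S): payoffs 8, -8 → best response Top.
Player 1 against (P, T): payoffs -7, -1 → best response Bottom.
Player 1 against (Q, S): payoffs -1, 4 → best response Bottom.
Player 1 against (Q, T): payoffs -3, -8 → best response Top.
Player 2 against (Top, S): payoffs 6, -5 → best response P.
Player 2 against (Top, T): payoffs -2, 5 → best response Q.
Player 2 against (Bottom, S): payoffs 1, 6 → best response Q.
Player 2 against (Bottom, T): payoffs -4, 7 → best response Q.
Player 3 against (Top, P): payoffs 6, 1 → best response S.
Player 3 against (Top, Q): payoffs -2, 9 → best response T.
Player 3 against (Bottom, P): payoffs 7, -2 → best response S.
Player 3 against (Bottom, Q): payoffs 3, 6 → best response T.
Mutual best responses: (Top, P, S); (Top, Q, T).

(Top, P, S); (Top, Q, T)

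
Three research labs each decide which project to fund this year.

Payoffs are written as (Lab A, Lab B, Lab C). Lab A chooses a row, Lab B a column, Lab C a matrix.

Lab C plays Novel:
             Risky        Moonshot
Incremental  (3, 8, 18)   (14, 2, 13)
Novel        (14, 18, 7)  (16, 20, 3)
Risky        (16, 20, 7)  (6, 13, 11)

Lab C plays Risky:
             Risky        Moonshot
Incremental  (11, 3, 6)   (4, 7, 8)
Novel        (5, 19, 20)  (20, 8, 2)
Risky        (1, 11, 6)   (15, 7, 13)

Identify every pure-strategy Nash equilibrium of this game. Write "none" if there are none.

Pure-strategy Nash equilibria: (Novel, Moonshot, Novel); (Risky, Risky, Novel)

Mark each player's best response to every combination of opponents' strategies; a profile where every player is best-responding is a pure Nash equilibrium.
Lab A against (Risky, Novel): payoffs 3, 14, 16 → best response Risky.
Lab A against (Risky, Risky): payoffs 11, 5, 1 → best response Incremental.
Lab A against (Moonshot, Novel): payoffs 14, 16, 6 → best response Novel.
Lab A against (Moonshot, Risky): payoffs 4, 20, 15 → best response Novel.
Lab B against (Incremental, Novel): payoffs 8, 2 → best response Risky.
Lab B against (Incremental, Risky): payoffs 3, 7 → best response Moonshot.
Lab B against (Novel, Novel): payoffs 18, 20 → best response Moonshot.
Lab B against (Novel, Risky): payoffs 19, 8 → best response Risky.
Lab B against (Risky, Novel): payoffs 20, 13 → best response Risky.
Lab B against (Risky, Risky): payoffs 11, 7 → best response Risky.
Lab C against (Incremental, Risky): payoffs 18, 6 → best response Novel.
Lab C against (Incremental, Moonshot): payoffs 13, 8 → best response Novel.
Lab C against (Novel, Risky): payoffs 7, 20 → best response Risky.
Lab C against (Novel, Moonshot): payoffs 3, 2 → best response Novel.
Lab C against (Risky, Risky): payoffs 7, 6 → best response Novel.
Lab C against (Risky, Moonshot): payoffs 11, 13 → best response Risky.
Mutual best responses: (Novel, Moonshot, Novel); (Risky, Risky, Novel).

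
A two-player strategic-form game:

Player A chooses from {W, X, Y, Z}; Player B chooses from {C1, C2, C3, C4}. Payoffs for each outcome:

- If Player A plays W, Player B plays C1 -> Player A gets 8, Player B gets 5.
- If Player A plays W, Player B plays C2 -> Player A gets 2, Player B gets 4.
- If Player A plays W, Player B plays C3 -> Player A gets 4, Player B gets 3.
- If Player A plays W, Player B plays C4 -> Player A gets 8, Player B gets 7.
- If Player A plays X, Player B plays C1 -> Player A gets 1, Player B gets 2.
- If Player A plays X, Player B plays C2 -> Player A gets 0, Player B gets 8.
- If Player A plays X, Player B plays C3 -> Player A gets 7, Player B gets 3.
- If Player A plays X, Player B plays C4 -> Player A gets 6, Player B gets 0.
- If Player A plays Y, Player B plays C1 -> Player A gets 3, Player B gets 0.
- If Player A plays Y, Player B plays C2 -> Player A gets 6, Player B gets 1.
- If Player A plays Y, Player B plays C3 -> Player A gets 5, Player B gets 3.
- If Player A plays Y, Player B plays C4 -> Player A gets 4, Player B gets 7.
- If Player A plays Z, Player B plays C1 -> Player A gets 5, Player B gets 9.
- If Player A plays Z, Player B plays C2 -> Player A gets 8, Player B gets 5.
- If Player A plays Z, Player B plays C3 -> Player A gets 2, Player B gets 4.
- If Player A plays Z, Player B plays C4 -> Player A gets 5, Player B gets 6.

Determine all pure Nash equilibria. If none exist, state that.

The unique pure-strategy Nash equilibrium is (W, C4).

(W, C1): Player B can switch to C4 (5 → 7). Not NE.
(W, C2): Player A can switch to Y (2 → 6). Not NE.
(W, C3): Player A can switch to X (4 → 7). Not NE.
(W, C4): Player A gets 8, best alternative 6; Player B gets 7, best alternative 5. No profitable deviation — NE.
(X, C1): Player A can switch to W (1 → 8). Not NE.
(X, C2): Player A can switch to W (0 → 2). Not NE.
(X, C3): Player B can switch to C2 (3 → 8). Not NE.
(The remaining 9 profiles each have a profitable deviation by the same check.)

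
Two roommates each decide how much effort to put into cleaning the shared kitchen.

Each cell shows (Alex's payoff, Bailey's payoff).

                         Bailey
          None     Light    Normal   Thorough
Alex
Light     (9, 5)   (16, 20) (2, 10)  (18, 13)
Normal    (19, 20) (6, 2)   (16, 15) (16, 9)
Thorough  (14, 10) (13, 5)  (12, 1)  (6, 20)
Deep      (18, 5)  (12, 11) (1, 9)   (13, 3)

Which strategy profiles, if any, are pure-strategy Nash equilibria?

(Light, Light), (Normal, None)

Alex against None: payoffs 9, 19, 14, 18 → best response Normal.
Alex against Light: payoffs 16, 6, 13, 12 → best response Light.
Alex against Normal: payoffs 2, 16, 12, 1 → best response Normal.
Alex against Thorough: payoffs 18, 16, 6, 13 → best response Light.
Bailey against Light: payoffs 5, 20, 10, 13 → best response Light.
Bailey against Normal: payoffs 20, 2, 15, 9 → best response None.
Bailey against Thorough: payoffs 10, 5, 1, 20 → best response Thorough.
Bailey against Deep: payoffs 5, 11, 9, 3 → best response Light.
Mutual best responses: (Light, Light); (Normal, None).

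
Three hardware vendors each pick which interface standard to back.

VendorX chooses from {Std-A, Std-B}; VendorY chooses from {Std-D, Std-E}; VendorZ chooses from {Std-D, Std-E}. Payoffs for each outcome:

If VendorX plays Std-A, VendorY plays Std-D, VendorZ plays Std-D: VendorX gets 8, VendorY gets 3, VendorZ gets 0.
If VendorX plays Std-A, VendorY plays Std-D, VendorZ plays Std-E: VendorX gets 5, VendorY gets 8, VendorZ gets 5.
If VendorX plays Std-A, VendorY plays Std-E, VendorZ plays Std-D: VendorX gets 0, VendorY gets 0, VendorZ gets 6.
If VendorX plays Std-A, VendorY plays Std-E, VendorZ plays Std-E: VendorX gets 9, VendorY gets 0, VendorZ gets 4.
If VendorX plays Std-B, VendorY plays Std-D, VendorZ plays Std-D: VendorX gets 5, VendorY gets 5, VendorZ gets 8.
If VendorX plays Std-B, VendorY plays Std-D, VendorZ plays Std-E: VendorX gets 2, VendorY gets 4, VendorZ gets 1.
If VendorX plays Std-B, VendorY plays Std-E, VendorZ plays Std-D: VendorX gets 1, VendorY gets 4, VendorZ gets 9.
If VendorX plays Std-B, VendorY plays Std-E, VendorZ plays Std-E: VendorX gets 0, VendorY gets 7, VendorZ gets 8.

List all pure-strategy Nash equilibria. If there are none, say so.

Pure NE: (Std-A, Std-D, Std-E)

VendorX against (Std-D, Std-D): payoffs 8, 5 → best response Std-A.
VendorX against (Std-D, Std-E): payoffs 5, 2 → best response Std-A.
VendorX against (Std-E, Std-D): payoffs 0, 1 → best response Std-B.
VendorX against (Std-E, Std-E): payoffs 9, 0 → best response Std-A.
VendorY against (Std-A, Std-D): payoffs 3, 0 → best response Std-D.
VendorY against (Std-A, Std-E): payoffs 8, 0 → best response Std-D.
VendorY against (Std-B, Std-D): payoffs 5, 4 → best response Std-D.
VendorY against (Std-B, Std-E): payoffs 4, 7 → best response Std-E.
VendorZ against (Std-A, Std-D): payoffs 0, 5 → best response Std-E.
VendorZ against (Std-A, Std-E): payoffs 6, 4 → best response Std-D.
VendorZ against (Std-B, Std-D): payoffs 8, 1 → best response Std-D.
VendorZ against (Std-B, Std-E): payoffs 9, 8 → best response Std-D.
Mutual best responses: (Std-A, Std-D, Std-E).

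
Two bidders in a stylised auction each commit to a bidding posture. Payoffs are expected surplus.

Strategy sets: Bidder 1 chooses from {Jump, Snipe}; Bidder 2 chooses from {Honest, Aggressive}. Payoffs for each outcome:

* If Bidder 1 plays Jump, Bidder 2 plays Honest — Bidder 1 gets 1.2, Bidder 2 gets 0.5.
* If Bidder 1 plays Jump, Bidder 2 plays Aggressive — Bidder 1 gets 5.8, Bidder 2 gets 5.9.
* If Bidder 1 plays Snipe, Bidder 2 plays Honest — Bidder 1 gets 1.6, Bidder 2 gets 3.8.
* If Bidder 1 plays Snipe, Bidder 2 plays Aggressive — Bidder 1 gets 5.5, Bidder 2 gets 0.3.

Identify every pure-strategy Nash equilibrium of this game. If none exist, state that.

Pure-strategy Nash equilibria: (Jump, Aggressive) and (Snipe, Honest)

For each strategy profile, look for a profitable unilateral deviation.
(Jump, Honest): Bidder 1 can switch to Snipe (1.2 → 1.6). Not NE.
(Jump, Aggressive): Bidder 1 gets 5.8, best alternative 5.5; Bidder 2 gets 5.9, best alternative 0.5. No profitable deviation — NE.
(Snipe, Honest): Bidder 1 gets 1.6, best alternative 1.2; Bidder 2 gets 3.8, best alternative 0.3. No profitable deviation — NE.
(Snipe, Aggressive): Bidder 1 can switch to Jump (5.5 → 5.8). Not NE.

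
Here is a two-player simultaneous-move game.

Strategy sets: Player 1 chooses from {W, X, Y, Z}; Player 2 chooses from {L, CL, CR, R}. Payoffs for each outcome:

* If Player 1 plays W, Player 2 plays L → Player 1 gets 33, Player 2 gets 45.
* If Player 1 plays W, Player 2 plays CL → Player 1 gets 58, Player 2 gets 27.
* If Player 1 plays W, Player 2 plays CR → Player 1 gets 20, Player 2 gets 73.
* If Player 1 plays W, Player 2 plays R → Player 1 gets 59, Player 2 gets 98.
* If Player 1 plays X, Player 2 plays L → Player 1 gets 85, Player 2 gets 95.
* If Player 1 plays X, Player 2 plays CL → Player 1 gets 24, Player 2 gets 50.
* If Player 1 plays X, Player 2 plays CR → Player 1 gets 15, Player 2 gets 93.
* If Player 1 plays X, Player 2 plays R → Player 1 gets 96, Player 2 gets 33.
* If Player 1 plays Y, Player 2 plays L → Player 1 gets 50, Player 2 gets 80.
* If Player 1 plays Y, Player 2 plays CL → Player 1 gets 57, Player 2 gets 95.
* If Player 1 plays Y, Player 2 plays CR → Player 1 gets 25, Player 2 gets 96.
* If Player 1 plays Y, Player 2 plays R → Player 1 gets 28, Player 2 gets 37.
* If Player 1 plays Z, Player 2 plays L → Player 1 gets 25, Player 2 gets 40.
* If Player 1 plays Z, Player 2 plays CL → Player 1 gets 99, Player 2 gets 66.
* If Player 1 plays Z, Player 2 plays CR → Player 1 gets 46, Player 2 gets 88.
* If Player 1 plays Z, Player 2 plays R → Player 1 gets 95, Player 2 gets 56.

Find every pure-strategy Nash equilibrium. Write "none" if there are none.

Pure-strategy Nash equilibria: (X, L); (Z, CR)

(W, L): Player 1 can switch to X (33 → 85). Not NE.
(W, CL): Player 1 can switch to Z (58 → 99). Not NE.
(W, CR): Player 1 can switch to Y (20 → 25). Not NE.
(W, R): Player 1 can switch to X (59 → 96). Not NE.
(X, L): Player 1 gets 85, best alternative 50; Player 2 gets 95, best alternative 93. No profitable deviation — NE.
(X, CL): Player 1 can switch to W (24 → 58). Not NE.
(X, CR): Player 1 can switch to W (15 → 20). Not NE.
(X, R): Player 2 can switch to L (33 → 95). Not NE.
(Y, L): Player 1 can switch to X (50 → 85). Not NE.
(Y, CL): Player 1 can switch to W (57 → 58). Not NE.
(Y, CR): Player 1 can switch to Z (25 → 46). Not NE.
(Z, CR): Player 1 gets 46, best alternative 25; Player 2 gets 88, best alternative 66. No profitable deviation — NE.
(The remaining 4 profiles each have a profitable deviation by the same check.)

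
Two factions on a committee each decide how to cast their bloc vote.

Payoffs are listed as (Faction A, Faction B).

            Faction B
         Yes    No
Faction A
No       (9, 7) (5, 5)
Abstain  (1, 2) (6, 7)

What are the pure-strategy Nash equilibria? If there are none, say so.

(No, Yes): Faction A gets 9, best alternative 1; Faction B gets 7, best alternative 5. No profitable deviation — NE.
(No, No): Faction A can switch to Abstain (5 → 6). Not NE.
(Abstain, Yes): Faction A can switch to No (1 → 9). Not NE.
(Abstain, No): Faction A gets 6, best alternative 5; Faction B gets 7, best alternative 2. No profitable deviation — NE.

Pure-strategy Nash equilibria: (No, Yes); (Abstain, No)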